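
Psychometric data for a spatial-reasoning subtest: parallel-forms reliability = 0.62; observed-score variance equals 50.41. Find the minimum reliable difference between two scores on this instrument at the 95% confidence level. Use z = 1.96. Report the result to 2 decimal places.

12.13

SD = √50.41 ≈ 7.1000
The standard error of measurement is 7.1000×√(1 − 0.6200) ≈ 7.1000×0.6164 ≈ 4.3767.
Standard error of the difference = 4.3767·√2 ≈ 6.1896
Smallest detectable difference = 1.96×6.1896 ≈ 12.1317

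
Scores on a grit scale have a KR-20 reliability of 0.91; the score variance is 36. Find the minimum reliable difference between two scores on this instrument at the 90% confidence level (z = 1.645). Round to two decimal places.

4.19

SD = √36 = 6.00000
SEM = 6.00000×√(1 − 0.91000) ≈ 1.80000
Standard error of the difference = 1.80000·√2 ≈ 2.54558
Minimum reliable difference = 1.645 × SE_diff ≈ 1.645 × 2.54558 ≈ 4.18749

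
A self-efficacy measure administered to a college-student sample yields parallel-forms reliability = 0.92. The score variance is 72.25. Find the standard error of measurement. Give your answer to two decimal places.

SD = √72.25 = 8.50000
The standard error of measurement is 8.50000*√(1 − 0.92000) ≈ 8.50000*0.28284 ≈ 2.40416.

2.40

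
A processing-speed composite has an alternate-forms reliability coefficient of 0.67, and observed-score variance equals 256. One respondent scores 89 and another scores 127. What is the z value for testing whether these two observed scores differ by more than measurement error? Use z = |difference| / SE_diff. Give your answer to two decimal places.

2.92

SD = √256 = 16.000
SEM = 16.000 · √(1 − 0.670) = 16.000 · √0.330 ≃ 16.000 · 0.574 ≃ 9.191
SE_diff = SEM · √2 ≃ 9.191 · 1.414 ≃ 12.998
z = 38 / 12.998 ≃ 2.923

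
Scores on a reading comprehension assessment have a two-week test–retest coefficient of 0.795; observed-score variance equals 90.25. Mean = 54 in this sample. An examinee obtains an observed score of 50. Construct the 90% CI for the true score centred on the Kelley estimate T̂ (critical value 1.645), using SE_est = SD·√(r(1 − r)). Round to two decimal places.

[44.51, 57.13]

SD = √90.25 = 9.5000
T̂ = 0.7950(50) + 0.2050(54) ≈ 50.8200
SE_est = SD * √(r(1 − r)) = 9.5000 * √0.1630 ≈ 9.5000 * 0.4037 ≈ 3.8352
90% CI: 50.8200 ± 6.3088 ≈ (44.5112, 57.1288)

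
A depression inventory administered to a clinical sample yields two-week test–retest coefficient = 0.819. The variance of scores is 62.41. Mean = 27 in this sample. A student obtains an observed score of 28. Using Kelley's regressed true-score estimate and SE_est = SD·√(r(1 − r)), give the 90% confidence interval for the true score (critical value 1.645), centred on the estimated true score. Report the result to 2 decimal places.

[22.82, 32.82]

SD = √62.41 ≈ 7.9000
T̂ = 0.8190(28) + 0.1810(27) ≈ 27.8190
SE_est = SD * √(r(1 − r)) = 7.9000 * √0.1482 ≈ 7.9000 * 0.3850 ≈ 3.0416
90% CI: 27.8190 ± 5.0035 ≈ (22.8155, 32.8225)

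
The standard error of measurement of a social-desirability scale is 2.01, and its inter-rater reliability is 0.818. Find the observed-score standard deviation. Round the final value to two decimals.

σ = SEM·(1 − r)^(−1/2) ≃ 2.01·2.344 ≃ 4.712

4.71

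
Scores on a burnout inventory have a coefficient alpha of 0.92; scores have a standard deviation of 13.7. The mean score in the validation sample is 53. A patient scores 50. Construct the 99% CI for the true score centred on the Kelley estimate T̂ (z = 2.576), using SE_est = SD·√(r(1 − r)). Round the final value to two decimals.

[40.67, 59.81]

T̂ = r·X + (1 − r)·M = 0.920×50 + 0.080×53 = 46.000 + 4.240 ≈ 50.240
SE_est = 13.700×√(0.920×0.080) ≈ 3.717
CI = 50.240 ± 2.576 × 3.717 → [40.666, 59.814]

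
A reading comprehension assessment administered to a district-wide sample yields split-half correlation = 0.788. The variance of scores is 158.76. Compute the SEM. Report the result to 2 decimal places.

SD = √158.76 ≈ 12.60000
r_full = 2·0.788 / (1 + 0.788) ≈ 0.88143
The standard error of measurement is 12.60000*√(1 − 0.88143) ≈ 12.60000*0.34434 ≈ 4.33865.

4.34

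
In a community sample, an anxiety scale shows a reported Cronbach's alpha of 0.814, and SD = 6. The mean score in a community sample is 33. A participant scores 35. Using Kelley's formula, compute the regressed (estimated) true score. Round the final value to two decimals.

T̂ = 0.81400(35) + 0.18600(33) ≈ 34.62800

34.63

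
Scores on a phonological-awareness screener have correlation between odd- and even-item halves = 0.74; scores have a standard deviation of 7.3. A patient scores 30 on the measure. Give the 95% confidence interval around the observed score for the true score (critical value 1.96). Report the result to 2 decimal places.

r_full = 2·0.74 / (1 + 0.74) ≈ 0.851
SEM = 7.300 · √(1 − 0.851) = 7.300 · √0.149 ≈ 7.300 · 0.387 ≈ 2.822
Half-width = 1.96·2.822 ≈ 5.531
CI = 30 ± 5.531 → [24.469, 35.531]

[24.47, 35.53]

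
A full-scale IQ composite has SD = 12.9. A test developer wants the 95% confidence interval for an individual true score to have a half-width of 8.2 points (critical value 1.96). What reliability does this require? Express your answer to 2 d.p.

Required SEM = 8.2 / 1.96 ≈ 4.1837
Required reliability = 1 − (SEM/SD)² = 1 − 0.1052 ≈ 0.8948

0.89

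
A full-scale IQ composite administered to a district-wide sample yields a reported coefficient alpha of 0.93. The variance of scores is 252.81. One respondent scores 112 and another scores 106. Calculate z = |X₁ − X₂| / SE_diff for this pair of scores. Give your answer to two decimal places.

1.01

σ = 252.81^(1/2) = 15.900
SEM = 15.900 × √(1 − 0.930) = 15.900 × √0.070 ≈ 15.900 × 0.265 ≈ 4.207
Standard error of the difference = 4.207·√2 ≈ 5.949
z = 6 / 5.949 ≈ 1.009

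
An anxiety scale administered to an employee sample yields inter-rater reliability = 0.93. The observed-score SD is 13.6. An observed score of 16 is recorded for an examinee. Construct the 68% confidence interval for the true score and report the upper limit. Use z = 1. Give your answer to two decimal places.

SEM = 13.6000 * √(1 − 0.9300) = 13.6000 * √0.0700 ≈ 13.6000 * 0.2646 ≈ 3.5982
Half-width = 1*3.5982 ≈ 3.5982
Upper bound: 16 + 3.5982 = 19.5982

19.60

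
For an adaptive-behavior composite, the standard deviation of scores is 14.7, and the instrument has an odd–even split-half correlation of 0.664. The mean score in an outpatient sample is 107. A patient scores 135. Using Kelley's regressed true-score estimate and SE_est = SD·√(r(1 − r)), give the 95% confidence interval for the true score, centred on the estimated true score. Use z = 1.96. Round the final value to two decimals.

[117.78, 140.91]

Spearman-Brown: r = 2(0.664) / (1 + 0.664) = 1.32800 / 1.66400 ≈ 0.79808
T̂ = r·X + (1 − r)·M = 0.79808·135 + 0.20192·107 ≈ 107.74038 + 21.60577 ≈ 129.34615
SE_est = SD · √(r(1 − r)) = 14.70000 · √0.16115 ≈ 14.70000 · 0.40144 ≈ 5.90110
CI = 129.34615 ± 1.96 · 5.90110 → [117.78001, 140.91230]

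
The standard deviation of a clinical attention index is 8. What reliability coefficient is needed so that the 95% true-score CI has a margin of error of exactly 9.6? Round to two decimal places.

0.63

SEM needed = half-width / z = 9.6/1.96 ≈ 4.89796
r = 1 − (4.89796/8)² ≈ 1 − 0.37484 ≈ 0.62516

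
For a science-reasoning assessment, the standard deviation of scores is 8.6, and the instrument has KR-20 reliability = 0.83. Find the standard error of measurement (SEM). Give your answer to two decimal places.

3.55

The standard error of measurement is 8.60000×√(1 − 0.83000) ≃ 8.60000×0.41231 ≃ 3.54587.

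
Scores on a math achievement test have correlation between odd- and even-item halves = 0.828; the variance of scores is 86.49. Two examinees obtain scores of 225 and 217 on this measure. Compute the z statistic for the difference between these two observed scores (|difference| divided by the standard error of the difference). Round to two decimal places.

SD = √86.49 = 9.300
Spearman-Brown: r = 2(0.828) / (1 + 0.828) = 1.656 / 1.828 ≈ 0.906
The standard error of measurement is 9.300·√(1 − 0.906) ≈ 9.300·0.307 ≈ 2.853.
Standard error of the difference = 2.853·√2 ≈ 4.034
z = 8 / 4.034 ≈ 1.983

1.98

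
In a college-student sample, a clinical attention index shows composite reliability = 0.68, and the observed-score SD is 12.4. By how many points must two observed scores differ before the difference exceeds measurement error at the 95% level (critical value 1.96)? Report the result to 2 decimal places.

19.44

SEM = 12.4000 * √(1 − 0.6800) = 12.4000 * √0.3200 ≈ 12.4000 * 0.5657 ≈ 7.0145
Standard error of the difference = 7.0145·√2 ≈ 9.9200
Smallest detectable difference = 1.96*9.9200 ≈ 19.4432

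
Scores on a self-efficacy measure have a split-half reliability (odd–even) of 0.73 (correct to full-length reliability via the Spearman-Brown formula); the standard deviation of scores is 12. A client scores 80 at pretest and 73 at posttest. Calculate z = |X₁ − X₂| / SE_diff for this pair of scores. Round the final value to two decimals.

1.04

r_full = 2·0.73 / (1 + 0.73) ≈ 0.844
SEM = 12.000×√(1 − 0.844) ≈ 4.741
SE_diff = √2 × SEM ≈ 6.704
z = |80 − 73| / 6.704 = 7 / 6.704 ≈ 1.044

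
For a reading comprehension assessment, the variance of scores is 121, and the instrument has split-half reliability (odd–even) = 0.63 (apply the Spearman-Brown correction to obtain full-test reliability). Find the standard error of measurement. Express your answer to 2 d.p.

5.24

SD = √121 ≃ 11.000
Spearman-Brown: r = 2(0.63) / (1 + 0.63) = 1.260 / 1.630 ≃ 0.773
SEM = 11.000 * √(1 − 0.773) = 11.000 * √0.227 ≃ 11.000 * 0.476 ≃ 5.241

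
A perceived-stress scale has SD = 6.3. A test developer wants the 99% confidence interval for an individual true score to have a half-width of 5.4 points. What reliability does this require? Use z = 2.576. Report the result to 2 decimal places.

SEM needed = half-width / z = 5.4/2.576 ≈ 2.0963
Required reliability = 1 − (SEM/SD)² = 1 − 0.1107 ≈ 0.8893

0.89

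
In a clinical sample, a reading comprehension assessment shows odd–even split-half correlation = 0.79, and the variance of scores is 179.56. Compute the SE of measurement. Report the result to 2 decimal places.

σ = 179.56^(1/2) = 13.400
r_full = 2·0.79 / (1 + 0.79) ≈ 0.883
SEM = 13.400 × √(1 − 0.883) = 13.400 × √0.117 ≈ 13.400 × 0.343 ≈ 4.590

4.59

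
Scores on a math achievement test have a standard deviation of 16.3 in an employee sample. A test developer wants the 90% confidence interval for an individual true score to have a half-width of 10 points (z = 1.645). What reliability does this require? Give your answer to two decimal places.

Required SEM = 10 / 1.645 ≃ 6.0790
Required reliability = 1 − (SEM/SD)² = 1 − 0.1391 ≃ 0.8609

0.86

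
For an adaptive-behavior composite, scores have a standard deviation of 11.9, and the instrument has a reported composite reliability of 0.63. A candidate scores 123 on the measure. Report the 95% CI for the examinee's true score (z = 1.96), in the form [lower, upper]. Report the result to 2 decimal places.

The standard error of measurement is 11.900*√(1 − 0.630) ≈ 11.900*0.608 ≈ 7.238.
Half-width = 1.96*7.238 ≈ 14.187
CI = 123 ± 14.187 → [108.813, 137.187]

[108.81, 137.19]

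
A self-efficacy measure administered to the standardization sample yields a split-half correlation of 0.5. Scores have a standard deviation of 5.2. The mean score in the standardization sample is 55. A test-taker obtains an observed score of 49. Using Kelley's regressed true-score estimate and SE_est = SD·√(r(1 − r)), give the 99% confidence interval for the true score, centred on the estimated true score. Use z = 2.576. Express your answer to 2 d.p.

r_full = 2·0.5 / (1 + 0.5) ≃ 0.6667
T̂ = r·X + (1 − r)·M = 0.6667*49 + 0.3333*55 ≃ 32.6667 + 18.3333 ≃ 51.0000
SE_est = 5.2000*√(0.6667*0.3333) ≃ 2.4513
CI = 51.0000 ± 2.576 * 2.4513 → [44.6854, 57.3146]

[44.69, 57.31]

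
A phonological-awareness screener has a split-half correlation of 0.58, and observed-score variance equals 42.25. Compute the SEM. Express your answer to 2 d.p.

3.35

σ = 42.25^(1/2) = 6.500
Full-length reliability (Spearman-Brown) = 2(0.58)/(1+0.58) ≈ 0.734
SEM = 6.500 * √(1 − 0.734) = 6.500 * √0.266 ≈ 6.500 * 0.516 ≈ 3.351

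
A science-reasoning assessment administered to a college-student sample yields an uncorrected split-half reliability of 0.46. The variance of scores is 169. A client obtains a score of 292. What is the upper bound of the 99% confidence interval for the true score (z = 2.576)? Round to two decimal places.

SD = √169 ≃ 13.000
r_full = 2·0.46 / (1 + 0.46) ≃ 0.630
SEM = 13.000×√(1 − 0.630) ≃ 7.906
Margin = 2.576 × 7.906 ≃ 20.366
Upper limit = 292 + 20.366 ≃ 312.366

312.37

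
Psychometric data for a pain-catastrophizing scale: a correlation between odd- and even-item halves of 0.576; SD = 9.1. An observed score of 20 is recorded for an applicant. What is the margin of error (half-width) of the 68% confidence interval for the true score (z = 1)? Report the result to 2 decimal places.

Full-length reliability (Spearman-Brown) = 2(0.576)/(1+0.576) ≃ 0.7310
SEM = 9.1000×√(1 − 0.7310) ≃ 4.7200
Half-width = 1×4.7200 ≃ 4.7200

4.72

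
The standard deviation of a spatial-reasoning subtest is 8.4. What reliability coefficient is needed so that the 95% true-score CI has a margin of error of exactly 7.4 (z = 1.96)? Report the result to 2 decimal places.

SEM needed = half-width / z = 7.4/1.96 ≈ 3.776
Required reliability = 1 − (SEM/SD)² = 1 − 0.202 ≈ 0.798

0.80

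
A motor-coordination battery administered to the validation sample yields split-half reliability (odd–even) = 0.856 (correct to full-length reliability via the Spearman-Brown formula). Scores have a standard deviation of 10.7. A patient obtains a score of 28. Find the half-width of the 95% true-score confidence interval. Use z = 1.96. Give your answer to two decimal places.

r_full = 2·0.856 / (1 + 0.856) ≈ 0.92241
SEM = 10.70000 · √(1 − 0.92241) = 10.70000 · √0.07759 ≈ 10.70000 · 0.27854 ≈ 2.98041
Half-width = 1.96·2.98041 ≈ 5.84160

5.84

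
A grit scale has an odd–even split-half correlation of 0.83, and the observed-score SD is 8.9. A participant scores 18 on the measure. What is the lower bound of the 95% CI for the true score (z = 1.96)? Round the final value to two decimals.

Spearman-Brown: r = 2(0.83) / (1 + 0.83) = 1.6600 / 1.8300 ≈ 0.9071
SEM = 8.9000 * √(1 − 0.9071) = 8.9000 * √0.0929 ≈ 8.9000 * 0.3048 ≈ 2.7126
1.96 * SEM ≈ 5.3167
Lower limit = 18 − 5.3167 ≈ 12.6833

12.68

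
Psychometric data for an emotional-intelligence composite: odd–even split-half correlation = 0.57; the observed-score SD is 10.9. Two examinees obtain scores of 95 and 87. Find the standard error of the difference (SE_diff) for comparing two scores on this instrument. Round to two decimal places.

r_full = 2·0.57 / (1 + 0.57) ≃ 0.72611
The standard error of measurement is 10.90000*√(1 − 0.72611) ≃ 10.90000*0.52334 ≃ 5.70441.
Standard error of the difference = 5.70441·√2 ≃ 8.06726

8.07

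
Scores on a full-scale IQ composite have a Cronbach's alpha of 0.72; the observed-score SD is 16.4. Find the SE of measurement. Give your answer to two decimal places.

8.68

SEM = 16.400 · √(1 − 0.720) = 16.400 · √0.280 ≈ 16.400 · 0.529 ≈ 8.678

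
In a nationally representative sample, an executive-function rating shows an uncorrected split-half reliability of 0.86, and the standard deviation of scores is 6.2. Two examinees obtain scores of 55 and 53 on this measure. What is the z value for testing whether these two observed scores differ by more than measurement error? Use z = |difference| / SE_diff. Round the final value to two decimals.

r_full = 2·0.86 / (1 + 0.86) ≈ 0.9247
SEM = 6.2000 · √(1 − 0.9247) = 6.2000 · √0.0753 ≈ 6.2000 · 0.2744 ≈ 1.7010
SE_diff = √2 · SEM ≈ 2.4055
z = |55 − 53| / 2.4055 = 2 / 2.4055 ≈ 0.8314

0.83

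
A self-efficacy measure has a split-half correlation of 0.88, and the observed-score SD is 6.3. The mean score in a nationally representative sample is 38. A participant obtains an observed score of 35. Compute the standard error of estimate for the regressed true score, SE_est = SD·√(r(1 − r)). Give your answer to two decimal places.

1.54

Full-length reliability (Spearman-Brown) = 2(0.88)/(1+0.88) ≈ 0.9362
SE_est = SD · √(r(1 − r)) = 6.3000 · √0.0598 ≈ 6.3000 · 0.2444 ≈ 1.5400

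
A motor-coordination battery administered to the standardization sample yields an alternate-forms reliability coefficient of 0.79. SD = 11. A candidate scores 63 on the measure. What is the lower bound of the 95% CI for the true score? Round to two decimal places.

53.12

SEM = 11.00000×√(1 − 0.79000) ≈ 5.04083
Margin = 1.96 × 5.04083 ≈ 9.88003
Lower bound: 63 − 9.88003 = 53.11997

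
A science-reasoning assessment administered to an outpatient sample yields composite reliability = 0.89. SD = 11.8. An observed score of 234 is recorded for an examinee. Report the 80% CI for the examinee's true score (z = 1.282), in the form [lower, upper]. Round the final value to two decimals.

[228.98, 239.02]

SEM = 11.8000×√(1 − 0.8900) ≈ 3.9136
1.282 × SEM ≈ 5.0173
CI = 234 ± 5.0173 → [228.9827, 239.0173]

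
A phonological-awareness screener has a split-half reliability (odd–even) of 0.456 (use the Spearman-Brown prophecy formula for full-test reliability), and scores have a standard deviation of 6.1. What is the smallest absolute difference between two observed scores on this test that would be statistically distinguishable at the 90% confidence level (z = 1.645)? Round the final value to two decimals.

Full-length reliability (Spearman-Brown) = 2(0.456)/(1+0.456) ≈ 0.62637
SEM = 6.10000 * √(1 − 0.62637) = 6.10000 * √0.37363 ≈ 6.10000 * 0.61125 ≈ 3.72862
SE_diff = SEM * √2 ≈ 3.72862 * 1.41421 ≈ 5.27307
Minimum reliable difference = 1.645 * SE_diff ≈ 1.645 * 5.27307 ≈ 8.67420

8.67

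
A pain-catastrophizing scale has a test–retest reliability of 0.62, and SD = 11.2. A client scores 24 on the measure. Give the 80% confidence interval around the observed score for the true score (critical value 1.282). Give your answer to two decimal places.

SEM = 11.2000*√(1 − 0.6200) ≈ 6.9041
1.282 * SEM ≈ 8.8511
CI = 24 ± 8.8511 → [15.1489, 32.8511]

[15.15, 32.85]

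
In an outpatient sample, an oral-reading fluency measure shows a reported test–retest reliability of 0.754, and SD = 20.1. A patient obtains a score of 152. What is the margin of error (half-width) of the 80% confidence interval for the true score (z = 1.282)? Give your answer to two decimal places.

SEM = 20.100·√(1 − 0.754) ≈ 9.969
Margin = 1.282 · 9.969 ≈ 12.781

12.78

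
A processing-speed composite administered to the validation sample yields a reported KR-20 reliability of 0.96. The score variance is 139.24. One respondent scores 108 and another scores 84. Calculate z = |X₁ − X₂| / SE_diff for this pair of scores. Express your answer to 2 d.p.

7.19

SD = √139.24 ≈ 11.800
SEM = 11.800*√(1 − 0.960) ≈ 2.360
Standard error of the difference = 2.360·√2 ≈ 3.338
z = |108 − 84| / 3.338 = 24 / 3.338 ≈ 7.191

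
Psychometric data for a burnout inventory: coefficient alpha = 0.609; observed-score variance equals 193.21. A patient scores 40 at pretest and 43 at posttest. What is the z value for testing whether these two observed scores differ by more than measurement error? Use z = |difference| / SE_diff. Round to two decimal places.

0.24

σ = 193.21^(1/2) = 13.9000
The standard error of measurement is 13.9000×√(1 − 0.6090) ≈ 13.9000×0.6253 ≈ 8.6917.
SE_diff = SEM × √2 ≈ 8.6917 × 1.4142 ≈ 12.2919
z = |40 − 43| / 12.2919 = 3 / 12.2919 ≈ 0.2441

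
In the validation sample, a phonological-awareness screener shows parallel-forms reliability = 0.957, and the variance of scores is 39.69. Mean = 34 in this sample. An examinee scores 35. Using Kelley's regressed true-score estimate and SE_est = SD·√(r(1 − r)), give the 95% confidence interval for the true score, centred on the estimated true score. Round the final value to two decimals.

[32.45, 37.46]

SD = √39.69 = 6.300
T̂ = 0.957(35) + 0.043(34) ≈ 34.957
SE_est = SD * √(r(1 − r)) = 6.300 * √0.041 ≈ 6.300 * 0.203 ≈ 1.278
CI = 34.957 ± 1.96 * 1.278 → [32.452, 37.462]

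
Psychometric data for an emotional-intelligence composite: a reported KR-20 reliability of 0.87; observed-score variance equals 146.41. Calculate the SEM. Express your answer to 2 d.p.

4.36

SD = √146.41 ≈ 12.10000
SEM = 12.10000 · √(1 − 0.87000) = 12.10000 · √0.13000 ≈ 12.10000 · 0.36056 ≈ 4.36272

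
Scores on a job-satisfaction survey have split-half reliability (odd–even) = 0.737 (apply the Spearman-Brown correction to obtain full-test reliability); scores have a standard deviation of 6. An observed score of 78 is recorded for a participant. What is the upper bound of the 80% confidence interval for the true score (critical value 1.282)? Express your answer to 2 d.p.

Spearman-Brown: r = 2(0.737) / (1 + 0.737) = 1.474 / 1.737 ≈ 0.849
SEM = 6.000 · √(1 − 0.849) = 6.000 · √0.151 ≈ 6.000 · 0.389 ≈ 2.335
Margin = 1.282 · 2.335 ≈ 2.993
Upper bound: 78 + 2.993 = 80.993

80.99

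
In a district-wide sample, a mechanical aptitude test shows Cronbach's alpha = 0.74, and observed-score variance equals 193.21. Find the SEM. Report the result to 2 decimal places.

σ = 193.21^(1/2) = 13.900
The standard error of measurement is 13.900*√(1 − 0.740) ≈ 13.900*0.510 ≈ 7.088.

7.09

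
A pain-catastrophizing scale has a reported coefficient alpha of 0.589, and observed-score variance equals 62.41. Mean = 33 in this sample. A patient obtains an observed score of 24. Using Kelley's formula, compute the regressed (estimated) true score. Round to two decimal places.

27.70

T̂ = 0.5890(24) + 0.4110(33) ≈ 27.6990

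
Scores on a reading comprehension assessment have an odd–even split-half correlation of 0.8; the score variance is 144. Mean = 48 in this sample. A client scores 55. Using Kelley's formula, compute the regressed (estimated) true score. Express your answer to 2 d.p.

r_full = 2·0.8 / (1 + 0.8) ≈ 0.889
T̂ = r·X + (1 − r)·M = 0.889×55 + 0.111×48 ≈ 48.889 + 5.333 ≈ 54.222

54.22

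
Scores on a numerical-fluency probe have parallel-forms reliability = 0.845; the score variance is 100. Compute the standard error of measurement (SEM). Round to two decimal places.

3.94

SD = √100 ≃ 10.00000
SEM = 10.00000 · √(1 − 0.84500) = 10.00000 · √0.15500 ≃ 10.00000 · 0.39370 ≃ 3.93700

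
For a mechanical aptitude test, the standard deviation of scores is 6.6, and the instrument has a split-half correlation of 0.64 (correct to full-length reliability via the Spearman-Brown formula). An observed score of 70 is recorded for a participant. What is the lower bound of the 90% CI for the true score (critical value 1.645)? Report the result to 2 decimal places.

Spearman-Brown: r = 2(0.64) / (1 + 0.64) = 1.280 / 1.640 ≃ 0.780
SEM = 6.600 · √(1 − 0.780) = 6.600 · √0.220 ≃ 6.600 · 0.469 ≃ 3.092
Margin = 1.645 · 3.092 ≃ 5.087
Lower bound: 70 − 5.087 = 64.913

64.91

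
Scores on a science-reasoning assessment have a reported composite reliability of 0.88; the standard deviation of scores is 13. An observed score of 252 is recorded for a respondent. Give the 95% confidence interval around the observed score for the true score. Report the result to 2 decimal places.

[243.17, 260.83]

The standard error of measurement is 13.000×√(1 − 0.880) ≈ 13.000×0.346 ≈ 4.503.
Margin = 1.96 × 4.503 ≈ 8.827
Interval: (243.173, 260.827)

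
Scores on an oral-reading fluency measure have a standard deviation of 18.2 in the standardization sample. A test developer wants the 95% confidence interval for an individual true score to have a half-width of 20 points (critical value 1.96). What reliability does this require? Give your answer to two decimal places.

0.69

Required SEM = 20 / 1.96 ≃ 10.2041
r = 1 − (10.2041/18.2)² ≃ 1 − 0.3143 ≃ 0.6857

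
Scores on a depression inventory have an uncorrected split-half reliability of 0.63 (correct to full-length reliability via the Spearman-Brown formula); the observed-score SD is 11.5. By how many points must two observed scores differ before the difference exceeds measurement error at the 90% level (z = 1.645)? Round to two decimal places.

12.75

Spearman-Brown: r = 2(0.63) / (1 + 0.63) = 1.2600 / 1.6300 ≈ 0.7730
SEM = 11.5000·√(1 − 0.7730) ≈ 5.4790
SE_diff = SEM · √2 ≈ 5.4790 · 1.4142 ≈ 7.7485
Minimum reliable difference = 1.645 · SE_diff ≈ 1.645 · 7.7485 ≈ 12.7463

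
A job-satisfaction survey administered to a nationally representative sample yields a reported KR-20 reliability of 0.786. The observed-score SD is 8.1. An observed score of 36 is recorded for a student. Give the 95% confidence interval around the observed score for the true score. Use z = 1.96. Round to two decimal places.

The standard error of measurement is 8.100×√(1 − 0.786) ≈ 8.100×0.463 ≈ 3.747.
Margin = 1.96 × 3.747 ≈ 7.344
CI = 36 ± 7.344 → [28.656, 43.344]

[28.66, 43.34]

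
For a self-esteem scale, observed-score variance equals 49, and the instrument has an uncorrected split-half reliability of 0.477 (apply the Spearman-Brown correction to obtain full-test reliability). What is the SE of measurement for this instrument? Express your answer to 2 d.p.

4.17

SD = √49 ≈ 7.000
Spearman-Brown: r = 2(0.477) / (1 + 0.477) = 0.954 / 1.477 ≈ 0.646
SEM = 7.000 * √(1 − 0.646) = 7.000 * √0.354 ≈ 7.000 * 0.595 ≈ 4.165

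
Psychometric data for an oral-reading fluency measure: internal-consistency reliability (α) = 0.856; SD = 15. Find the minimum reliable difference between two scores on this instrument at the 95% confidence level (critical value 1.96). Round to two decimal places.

15.78

SEM = 15.0000 * √(1 − 0.8560) = 15.0000 * √0.1440 ≃ 15.0000 * 0.3795 ≃ 5.6921
Standard error of the difference = 5.6921·√2 ≃ 8.0498
Minimum reliable difference = 1.96 * SE_diff ≃ 1.96 * 8.0498 ≃ 15.7777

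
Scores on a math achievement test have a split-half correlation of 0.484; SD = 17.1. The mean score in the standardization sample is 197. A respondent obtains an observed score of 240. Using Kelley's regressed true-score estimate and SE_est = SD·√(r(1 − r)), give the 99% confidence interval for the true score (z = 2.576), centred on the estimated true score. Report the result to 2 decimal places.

Spearman-Brown: r = 2(0.484) / (1 + 0.484) = 0.968 / 1.484 ≈ 0.652
Estimated true score = 0.652×240 + (1 − 0.652)×197 ≈ 225.049
SE_est = SD × √(r(1 − r)) = 17.100 × √0.227 ≈ 17.100 × 0.476 ≈ 8.144
99% CI: 225.049 ± 20.978 ≈ (204.070, 246.027)

[204.07, 246.03]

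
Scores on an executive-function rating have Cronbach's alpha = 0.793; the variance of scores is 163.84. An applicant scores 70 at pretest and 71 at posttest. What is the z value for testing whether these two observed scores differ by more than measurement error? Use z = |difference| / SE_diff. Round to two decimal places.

0.12

SD = √163.84 = 12.8000
SEM = 12.8000 * √(1 − 0.7930) = 12.8000 * √0.2070 ≃ 12.8000 * 0.4550 ≃ 5.8236
SE_diff = √2 * SEM ≃ 8.2359
z = 1 / 8.2359 ≃ 0.1214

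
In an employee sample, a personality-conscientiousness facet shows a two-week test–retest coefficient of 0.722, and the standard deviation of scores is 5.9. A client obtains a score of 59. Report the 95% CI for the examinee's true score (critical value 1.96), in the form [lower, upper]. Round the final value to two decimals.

[52.90, 65.10]

SEM = 5.900·√(1 − 0.722) ≈ 3.111
Margin = 1.96 · 3.111 ≈ 6.097
Interval: (52.903, 65.097)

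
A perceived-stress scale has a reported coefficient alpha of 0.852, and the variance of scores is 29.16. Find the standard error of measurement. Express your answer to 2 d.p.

2.08

σ = 29.16^(1/2) = 5.4000
The standard error of measurement is 5.4000·√(1 − 0.8520) ≈ 5.4000·0.3847 ≈ 2.0774.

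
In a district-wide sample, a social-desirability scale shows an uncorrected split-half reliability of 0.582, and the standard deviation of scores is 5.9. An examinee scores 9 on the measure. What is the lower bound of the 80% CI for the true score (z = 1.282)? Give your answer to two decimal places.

Full-length reliability (Spearman-Brown) = 2(0.582)/(1+0.582) ≃ 0.736
The standard error of measurement is 5.900·√(1 − 0.736) ≃ 5.900·0.514 ≃ 3.033.
Half-width = 1.282·3.033 ≃ 3.888
Lower limit = 9 − 3.888 ≃ 5.112

5.11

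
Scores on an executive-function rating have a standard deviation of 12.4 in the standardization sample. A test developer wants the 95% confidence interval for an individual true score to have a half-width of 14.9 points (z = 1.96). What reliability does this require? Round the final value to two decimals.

Required SEM = 14.9 / 1.96 ≈ 7.60204
Required reliability = 1 − (SEM/SD)² = 1 − 0.37585 ≈ 0.62415

0.62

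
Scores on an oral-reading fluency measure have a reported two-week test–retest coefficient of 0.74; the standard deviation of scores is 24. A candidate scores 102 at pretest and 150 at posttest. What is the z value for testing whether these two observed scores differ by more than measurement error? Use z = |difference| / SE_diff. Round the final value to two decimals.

The standard error of measurement is 24.0000×√(1 − 0.7400) ≈ 24.0000×0.5099 ≈ 12.2376.
SE_diff = √2 × SEM ≈ 17.3066
z = |102 − 150| / 17.3066 = 48 / 17.3066 ≈ 2.7735

2.77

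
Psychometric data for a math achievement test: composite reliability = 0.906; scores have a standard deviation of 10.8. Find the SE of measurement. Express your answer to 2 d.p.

The standard error of measurement is 10.8000·√(1 − 0.9060) ≈ 10.8000·0.3066 ≈ 3.3112.

3.31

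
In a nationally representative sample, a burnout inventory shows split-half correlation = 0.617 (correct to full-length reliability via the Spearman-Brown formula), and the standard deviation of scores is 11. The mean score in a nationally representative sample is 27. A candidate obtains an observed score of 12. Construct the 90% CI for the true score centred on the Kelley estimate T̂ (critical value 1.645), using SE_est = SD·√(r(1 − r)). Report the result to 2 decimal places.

r_full = 2·0.617 / (1 + 0.617) ≈ 0.7631
T̂ = r·X + (1 − r)·M = 0.7631*12 + 0.2369*27 ≈ 9.1577 + 6.3952 ≈ 15.5529
SE_est = SD * √(r(1 − r)) = 11.0000 * √0.1808 ≈ 11.0000 * 0.4252 ≈ 4.6767
90% CI: 15.5529 ± 7.6932 ≈ (7.8597, 23.2460)

[7.86, 23.25]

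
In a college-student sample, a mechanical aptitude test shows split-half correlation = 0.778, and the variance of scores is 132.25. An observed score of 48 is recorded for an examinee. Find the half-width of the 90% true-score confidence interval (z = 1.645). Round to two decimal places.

6.68

SD = √132.25 = 11.5000
Full-length reliability (Spearman-Brown) = 2(0.778)/(1+0.778) ≈ 0.8751
The standard error of measurement is 11.5000*√(1 − 0.8751) ≈ 11.5000*0.3534 ≈ 4.0636.
Margin = 1.645 * 4.0636 ≈ 6.6846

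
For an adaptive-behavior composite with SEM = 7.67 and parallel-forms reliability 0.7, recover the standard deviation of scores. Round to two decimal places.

14.00

SD = 7.67 / √(1 − 0.7) ≈ 14.0034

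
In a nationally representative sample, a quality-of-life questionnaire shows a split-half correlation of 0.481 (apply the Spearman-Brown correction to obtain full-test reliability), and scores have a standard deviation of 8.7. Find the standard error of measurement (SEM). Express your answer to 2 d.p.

Full-length reliability (Spearman-Brown) = 2(0.481)/(1+0.481) ≃ 0.650
SEM = 8.700 * √(1 − 0.650) = 8.700 * √0.350 ≃ 8.700 * 0.592 ≃ 5.150

5.15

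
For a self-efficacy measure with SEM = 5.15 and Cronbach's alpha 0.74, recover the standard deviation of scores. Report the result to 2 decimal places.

10.10

SD = 5.15 / √(1 − 0.74) ≃ 10.1000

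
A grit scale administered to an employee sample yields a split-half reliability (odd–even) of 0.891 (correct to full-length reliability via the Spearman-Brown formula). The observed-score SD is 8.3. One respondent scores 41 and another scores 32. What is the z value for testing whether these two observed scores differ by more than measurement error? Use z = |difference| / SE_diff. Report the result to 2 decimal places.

Spearman-Brown: r = 2(0.891) / (1 + 0.891) = 1.782 / 1.891 ≈ 0.942
The standard error of measurement is 8.300*√(1 − 0.942) ≈ 8.300*0.240 ≈ 1.993.
Standard error of the difference = 1.993·√2 ≈ 2.818
z = |41 − 32| / 2.818 = 9 / 2.818 ≈ 3.194

3.19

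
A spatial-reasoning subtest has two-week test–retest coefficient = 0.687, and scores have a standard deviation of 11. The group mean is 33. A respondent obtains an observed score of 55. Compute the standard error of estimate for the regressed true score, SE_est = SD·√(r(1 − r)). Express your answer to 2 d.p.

5.10

SE_est = SD * √(r(1 − r)) = 11.0000 * √0.2150 ≈ 11.0000 * 0.4637 ≈ 5.1009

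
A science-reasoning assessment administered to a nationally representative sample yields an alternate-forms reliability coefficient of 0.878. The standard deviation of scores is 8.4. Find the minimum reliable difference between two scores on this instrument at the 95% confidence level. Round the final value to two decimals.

SEM = 8.400×√(1 − 0.878) ≈ 2.934
SE_diff = √2 × SEM ≈ 4.149
Minimum reliable difference = 1.96 × SE_diff ≈ 1.96 × 4.149 ≈ 8.133

8.13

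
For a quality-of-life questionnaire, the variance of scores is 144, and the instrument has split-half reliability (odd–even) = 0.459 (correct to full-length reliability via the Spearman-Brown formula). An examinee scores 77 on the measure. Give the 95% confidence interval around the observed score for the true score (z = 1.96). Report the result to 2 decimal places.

σ = 144^(1/2) = 12.0000
r_full = 2·0.459 / (1 + 0.459) ≈ 0.6292
SEM = 12.0000 · √(1 − 0.6292) = 12.0000 · √0.3708 ≈ 12.0000 · 0.6089 ≈ 7.3072
1.96 · SEM ≈ 14.3222
Interval: (62.6778, 91.3222)

[62.68, 91.32]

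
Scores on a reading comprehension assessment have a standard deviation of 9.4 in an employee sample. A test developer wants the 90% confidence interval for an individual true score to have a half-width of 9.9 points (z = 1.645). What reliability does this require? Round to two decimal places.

0.59

Required SEM = 9.9 / 1.645 ≈ 6.0182
r = 1 − (SEM / SD)² = 1 − (6.0182 / 9.4)² ≈ 1 − 0.4099 ≈ 0.5901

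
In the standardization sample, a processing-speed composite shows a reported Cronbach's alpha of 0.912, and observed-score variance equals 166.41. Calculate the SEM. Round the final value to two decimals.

SD = √166.41 = 12.90000
SEM = 12.90000 · √(1 − 0.91200) = 12.90000 · √0.08800 ≈ 12.90000 · 0.29665 ≈ 3.82676

3.83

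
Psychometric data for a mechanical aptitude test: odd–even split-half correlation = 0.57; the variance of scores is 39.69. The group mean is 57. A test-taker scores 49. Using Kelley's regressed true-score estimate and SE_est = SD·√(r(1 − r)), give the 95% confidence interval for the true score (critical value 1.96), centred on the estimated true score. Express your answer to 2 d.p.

SD = √39.69 ≈ 6.30000
Full-length reliability (Spearman-Brown) = 2(0.57)/(1+0.57) ≈ 0.72611
T̂ = r·X + (1 − r)·M = 0.72611×49 + 0.27389×57 ≈ 35.57962 + 15.61146 ≈ 51.19108
SE_est = 6.30000×√(0.72611×0.27389) ≈ 2.80949
CI = 51.19108 ± 1.96 × 2.80949 → [45.68448, 56.69768]

[45.68, 56.70]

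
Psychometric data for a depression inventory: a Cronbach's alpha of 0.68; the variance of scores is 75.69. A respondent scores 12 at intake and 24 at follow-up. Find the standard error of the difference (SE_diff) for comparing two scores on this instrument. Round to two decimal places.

6.96

SD = √75.69 ≈ 8.7000
SEM = 8.7000 × √(1 − 0.6800) = 8.7000 × √0.3200 ≈ 8.7000 × 0.5657 ≈ 4.9215
SE_diff = SEM × √2 ≈ 4.9215 × 1.4142 ≈ 6.9600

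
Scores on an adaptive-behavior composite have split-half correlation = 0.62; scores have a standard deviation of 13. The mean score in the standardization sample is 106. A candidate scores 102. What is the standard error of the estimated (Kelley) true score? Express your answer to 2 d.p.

5.51

r_full = 2·0.62 / (1 + 0.62) ≈ 0.7654
SE_est = SD * √(r(1 − r)) = 13.0000 * √0.1795 ≈ 13.0000 * 0.4237 ≈ 5.5085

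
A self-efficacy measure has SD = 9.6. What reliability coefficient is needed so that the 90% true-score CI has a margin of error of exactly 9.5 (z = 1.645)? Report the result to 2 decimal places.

Required SEM = 9.5 / 1.645 ≈ 5.77508
r = 1 − (5.77508/9.6)² ≈ 1 − 0.36189 ≈ 0.63811

0.64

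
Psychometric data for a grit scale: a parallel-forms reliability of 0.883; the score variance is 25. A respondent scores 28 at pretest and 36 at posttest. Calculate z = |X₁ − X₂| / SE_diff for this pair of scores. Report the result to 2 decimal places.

3.31

SD = √25 ≈ 5.000
SEM = 5.000·√(1 − 0.883) ≈ 1.710
Standard error of the difference = 1.710·√2 ≈ 2.419
z = 8 / 2.419 ≈ 3.308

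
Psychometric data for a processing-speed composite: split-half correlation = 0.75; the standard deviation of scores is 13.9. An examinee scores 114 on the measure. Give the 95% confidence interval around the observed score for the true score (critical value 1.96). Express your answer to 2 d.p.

r_full = 2·0.75 / (1 + 0.75) ≈ 0.857
The standard error of measurement is 13.900·√(1 − 0.857) ≈ 13.900·0.378 ≈ 5.254.
Margin = 1.96 · 5.254 ≈ 10.297
Interval: (103.703, 124.297)

[103.70, 124.30]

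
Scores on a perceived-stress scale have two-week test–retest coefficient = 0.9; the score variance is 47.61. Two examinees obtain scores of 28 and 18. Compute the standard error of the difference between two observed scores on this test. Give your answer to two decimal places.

SD = √47.61 ≈ 6.9000
The standard error of measurement is 6.9000*√(1 − 0.9000) ≈ 6.9000*0.3162 ≈ 2.1820.
Standard error of the difference = 2.1820·√2 ≈ 3.0858

3.09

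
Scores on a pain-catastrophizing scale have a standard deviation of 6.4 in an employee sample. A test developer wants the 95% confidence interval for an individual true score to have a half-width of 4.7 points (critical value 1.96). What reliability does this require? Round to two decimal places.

Required SEM = 4.7 / 1.96 ≈ 2.398
r = 1 − (2.398/6.4)² ≈ 1 − 0.140 ≈ 0.860

0.86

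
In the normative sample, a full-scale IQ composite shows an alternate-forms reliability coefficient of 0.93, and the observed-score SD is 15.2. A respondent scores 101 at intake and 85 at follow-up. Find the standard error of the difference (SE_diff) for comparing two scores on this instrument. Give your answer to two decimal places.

5.69

SEM = 15.2000 × √(1 − 0.9300) = 15.2000 × √0.0700 ≈ 15.2000 × 0.2646 ≈ 4.0215
Standard error of the difference = 4.0215·√2 ≈ 5.6873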